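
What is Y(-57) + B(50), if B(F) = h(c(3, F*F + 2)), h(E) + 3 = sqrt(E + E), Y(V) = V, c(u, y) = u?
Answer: -60 + sqrt(6) ≈ -57.551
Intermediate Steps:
h(E) = -3 + sqrt(2)*sqrt(E) (h(E) = -3 + sqrt(E + E) = -3 + sqrt(2*E) = -3 + sqrt(2)*sqrt(E))
B(F) = -3 + sqrt(6) (B(F) = -3 + sqrt(2)*sqrt(3) = -3 + sqrt(6))
Y(-57) + B(50) = -57 + (-3 + sqrt(6)) = -60 + sqrt(6)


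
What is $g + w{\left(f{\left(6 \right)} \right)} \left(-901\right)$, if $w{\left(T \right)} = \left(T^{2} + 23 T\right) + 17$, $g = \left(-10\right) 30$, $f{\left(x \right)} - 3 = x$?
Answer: $-275105$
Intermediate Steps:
$f{\left(x \right)} = 3 + x$
$g = -300$
$w{\left(T \right)} = 17 + T^{2} + 23 T$
$g + w{\left(f{\left(6 \right)} \right)} \left(-901\right) = -300 + \left(17 + \left(3 + 6\right)^{2} + 23 \left(3 + 6\right)\right) \left(-901\right) = -300 + \left(17 + 9^{2} + 23 \cdot 9\right) \left(-901\right) = -300 + \left(17 + 81 + 207\right) \left(-901\right) = -300 + 305 \left(-901\right) = -300 - 274805 = -275105$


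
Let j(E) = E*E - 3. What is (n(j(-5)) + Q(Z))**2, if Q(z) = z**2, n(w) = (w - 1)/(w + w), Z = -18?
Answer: 203832729/1936 ≈ 1.0529e+5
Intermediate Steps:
j(E) = -3 + E**2 (j(E) = E**2 - 3 = -3 + E**2)
n(w) = (-1 + w)/(2*w) (n(w) = (-1 + w)/((2*w)) = (-1 + w)*(1/(2*w)) = (-1 + w)/(2*w))
(n(j(-5)) + Q(Z))**2 = ((-1 + (-3 + (-5)**2))/(2*(-3 + (-5)**2)) + (-18)**2)**2 = ((-1 + (-3 + 25))/(2*(-3 + 25)) + 324)**2 = ((1/2)*(-1 + 22)/22 + 324)**2 = ((1/2)*(1/22)*21 + 324)**2 = (21/44 + 324)**2 = (14277/44)**2 = 203832729/1936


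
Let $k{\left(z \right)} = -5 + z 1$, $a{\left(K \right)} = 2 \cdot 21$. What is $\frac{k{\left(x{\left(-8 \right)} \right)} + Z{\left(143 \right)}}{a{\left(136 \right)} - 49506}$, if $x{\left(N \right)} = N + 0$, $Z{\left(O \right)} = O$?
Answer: $- \frac{65}{24732} \approx -0.0026282$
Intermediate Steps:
$x{\left(N \right)} = N$
$a{\left(K \right)} = 42$
$k{\left(z \right)} = -5 + z$
$\frac{k{\left(x{\left(-8 \right)} \right)} + Z{\left(143 \right)}}{a{\left(136 \right)} - 49506} = \frac{\left(-5 - 8\right) + 143}{42 - 49506} = \frac{-13 + 143}{-49464} = 130 \left(- \frac{1}{49464}\right) = - \frac{65}{24732}$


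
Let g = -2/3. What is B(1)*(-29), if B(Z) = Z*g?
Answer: 58/3 ≈ 19.333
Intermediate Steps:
g = -⅔ (g = -2*⅓ = -⅔ ≈ -0.66667)
B(Z) = -2*Z/3 (B(Z) = Z*(-⅔) = -2*Z/3)
B(1)*(-29) = -⅔*1*(-29) = -⅔*(-29) = 58/3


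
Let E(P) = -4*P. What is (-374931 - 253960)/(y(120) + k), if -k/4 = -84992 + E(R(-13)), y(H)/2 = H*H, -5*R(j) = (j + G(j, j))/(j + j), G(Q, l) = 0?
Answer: -3144455/1843832 ≈ -1.7054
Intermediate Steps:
R(j) = -⅒ (R(j) = -(j + 0)/(5*(j + j)) = -j/(5*(2*j)) = -j*1/(2*j)/5 = -⅕*½ = -⅒)
y(H) = 2*H² (y(H) = 2*(H*H) = 2*H²)
k = 1699832/5 (k = -4*(-84992 - 4*(-⅒)) = -4*(-84992 + ⅖) = -4*(-424958/5) = 1699832/5 ≈ 3.3997e+5)
(-374931 - 253960)/(y(120) + k) = (-374931 - 253960)/(2*120² + 1699832/5) = -628891/(2*14400 + 1699832/5) = -628891/(28800 + 1699832/5) = -628891/1843832/5 = -628891*5/1843832 = -3144455/1843832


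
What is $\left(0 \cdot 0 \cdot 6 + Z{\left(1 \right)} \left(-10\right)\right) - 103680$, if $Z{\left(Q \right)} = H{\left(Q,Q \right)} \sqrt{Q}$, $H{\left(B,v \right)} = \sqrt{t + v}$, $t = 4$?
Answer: $-103680 - 10 \sqrt{5} \approx -1.037 \cdot 10^{5}$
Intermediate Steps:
$H{\left(B,v \right)} = \sqrt{4 + v}$
$Z{\left(Q \right)} = \sqrt{Q} \sqrt{4 + Q}$ ($Z{\left(Q \right)} = \sqrt{4 + Q} \sqrt{Q} = \sqrt{Q} \sqrt{4 + Q}$)
$\left(0 \cdot 0 \cdot 6 + Z{\left(1 \right)} \left(-10\right)\right) - 103680 = \left(0 \cdot 0 \cdot 6 + \sqrt{1} \sqrt{4 + 1} \left(-10\right)\right) - 103680 = \left(0 \cdot 6 + 1 \sqrt{5} \left(-10\right)\right) - 103680 = \left(0 + \sqrt{5} \left(-10\right)\right) - 103680 = \left(0 - 10 \sqrt{5}\right) - 103680 = - 10 \sqrt{5} - 103680 = -103680 - 10 \sqrt{5}$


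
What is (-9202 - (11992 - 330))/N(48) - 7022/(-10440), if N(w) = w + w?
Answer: -1130969/5220 ≈ -216.66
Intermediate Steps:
N(w) = 2*w
(-9202 - (11992 - 330))/N(48) - 7022/(-10440) = (-9202 - (11992 - 330))/((2*48)) - 7022/(-10440) = (-9202 - 1*11662)/96 - 7022*(-1/10440) = (-9202 - 11662)*(1/96) + 3511/5220 = -20864*1/96 + 3511/5220 = -652/3 + 3511/5220 = -1130969/5220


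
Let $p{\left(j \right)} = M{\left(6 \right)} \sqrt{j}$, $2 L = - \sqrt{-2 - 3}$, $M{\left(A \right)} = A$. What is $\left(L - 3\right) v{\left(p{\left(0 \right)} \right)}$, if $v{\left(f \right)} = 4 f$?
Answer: $0$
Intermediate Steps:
$L = - \frac{i \sqrt{5}}{2}$ ($L = \frac{\left(-1\right) \sqrt{-2 - 3}}{2} = \frac{\left(-1\right) \sqrt{-5}}{2} = \frac{\left(-1\right) i \sqrt{5}}{2} = - \frac{i \sqrt{5}}{2} \approx - 1.118 i$)
$p{\left(j \right)} = 6 \sqrt{j}$
$\left(L - 3\right) v{\left(p{\left(0 \right)} \right)} = \left(- \frac{i \sqrt{5}}{2} - 3\right) 4 \cdot 6 \sqrt{0} = \left(-3 - \frac{i \sqrt{5}}{2}\right) 4 \cdot 6 \cdot 0 = \left(-3 - \frac{i \sqrt{5}}{2}\right) 4 \cdot 0 = \left(-3 - \frac{i \sqrt{5}}{2}\right) 0 = 0$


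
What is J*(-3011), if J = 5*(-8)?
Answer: 120440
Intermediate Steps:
J = -40
J*(-3011) = -40*(-3011) = 120440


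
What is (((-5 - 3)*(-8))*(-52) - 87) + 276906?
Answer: 273491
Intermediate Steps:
(((-5 - 3)*(-8))*(-52) - 87) + 276906 = (-8*(-8)*(-52) - 87) + 276906 = (64*(-52) - 87) + 276906 = (-3328 - 87) + 276906 = -3415 + 276906 = 273491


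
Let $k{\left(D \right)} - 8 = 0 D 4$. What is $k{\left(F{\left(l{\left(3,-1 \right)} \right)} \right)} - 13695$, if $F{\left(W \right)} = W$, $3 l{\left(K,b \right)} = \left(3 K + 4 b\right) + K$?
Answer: $-13687$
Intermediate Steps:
$l{\left(K,b \right)} = \frac{4 K}{3} + \frac{4 b}{3}$ ($l{\left(K,b \right)} = \frac{\left(3 K + 4 b\right) + K}{3} = \frac{4 K + 4 b}{3} = \frac{4 K}{3} + \frac{4 b}{3}$)
$k{\left(D \right)} = 8$ ($k{\left(D \right)} = 8 + 0 D 4 = 8 + 0 \cdot 4 = 8 + 0 = 8$)
$k{\left(F{\left(l{\left(3,-1 \right)} \right)} \right)} - 13695 = 8 - 13695 = -13687$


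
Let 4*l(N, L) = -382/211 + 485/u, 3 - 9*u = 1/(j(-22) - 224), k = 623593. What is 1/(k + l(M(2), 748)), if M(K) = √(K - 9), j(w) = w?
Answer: 155929/97292804745 ≈ 1.6027e-6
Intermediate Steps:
M(K) = √(-9 + K)
u = 739/2214 (u = ⅓ - 1/(9*(-22 - 224)) = ⅓ - ⅑/(-246) = ⅓ - ⅑*(-1/246) = ⅓ + 1/2214 = 739/2214 ≈ 0.33379)
l(N, L) = 56571848/155929 (l(N, L) = (-382/211 + 485/(739/2214))/4 = (-382*1/211 + 485*(2214/739))/4 = (-382/211 + 1073790/739)/4 = (¼)*(226287392/155929) = 56571848/155929)
1/(k + l(M(2), 748)) = 1/(623593 + 56571848/155929) = 1/(97292804745/155929) = 155929/97292804745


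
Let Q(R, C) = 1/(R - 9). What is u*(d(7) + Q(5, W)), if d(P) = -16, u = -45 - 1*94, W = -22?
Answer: 9035/4 ≈ 2258.8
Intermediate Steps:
Q(R, C) = 1/(-9 + R)
u = -139 (u = -45 - 94 = -139)
u*(d(7) + Q(5, W)) = -139*(-16 + 1/(-9 + 5)) = -139*(-16 + 1/(-4)) = -139*(-16 - ¼) = -139*(-65/4) = 9035/4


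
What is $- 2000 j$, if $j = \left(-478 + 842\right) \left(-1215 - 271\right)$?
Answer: $1081808000$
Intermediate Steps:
$j = -540904$ ($j = 364 \left(-1486\right) = -540904$)
$- 2000 j = \left(-2000\right) \left(-540904\right) = 1081808000$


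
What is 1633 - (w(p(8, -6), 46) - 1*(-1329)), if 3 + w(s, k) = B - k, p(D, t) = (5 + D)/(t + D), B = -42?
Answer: 395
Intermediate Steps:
p(D, t) = (5 + D)/(D + t)
w(s, k) = -45 - k (w(s, k) = -3 + (-42 - k) = -45 - k)
1633 - (w(p(8, -6), 46) - 1*(-1329)) = 1633 - ((-45 - 1*46) - 1*(-1329)) = 1633 - ((-45 - 46) + 1329) = 1633 - (-91 + 1329) = 1633 - 1*1238 = 1633 - 1238 = 395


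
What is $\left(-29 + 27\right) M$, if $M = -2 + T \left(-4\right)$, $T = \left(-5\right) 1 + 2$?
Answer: $-20$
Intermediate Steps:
$T = -3$ ($T = -5 + 2 = -3$)
$M = 10$ ($M = -2 - -12 = -2 + 12 = 10$)
$\left(-29 + 27\right) M = \left(-29 + 27\right) 10 = \left(-2\right) 10 = -20$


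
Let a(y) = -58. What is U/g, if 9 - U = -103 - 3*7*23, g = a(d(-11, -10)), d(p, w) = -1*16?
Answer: -595/58 ≈ -10.259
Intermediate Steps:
d(p, w) = -16
g = -58
U = 595 (U = 9 - (-103 - 3*7*23) = 9 - (-103 - 21*23) = 9 - (-103 - 483) = 9 - 1*(-586) = 9 + 586 = 595)
U/g = 595/(-58) = 595*(-1/58) = -595/58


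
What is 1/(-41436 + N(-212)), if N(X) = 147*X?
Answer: -1/72600 ≈ -1.3774e-5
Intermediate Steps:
1/(-41436 + N(-212)) = 1/(-41436 + 147*(-212)) = 1/(-41436 - 31164) = 1/(-72600) = -1/72600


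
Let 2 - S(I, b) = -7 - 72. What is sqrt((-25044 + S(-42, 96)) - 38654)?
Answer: I*sqrt(63617) ≈ 252.22*I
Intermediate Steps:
S(I, b) = 81 (S(I, b) = 2 - (-7 - 72) = 2 - 1*(-79) = 2 + 79 = 81)
sqrt((-25044 + S(-42, 96)) - 38654) = sqrt((-25044 + 81) - 38654) = sqrt(-24963 - 38654) = sqrt(-63617) = I*sqrt(63617)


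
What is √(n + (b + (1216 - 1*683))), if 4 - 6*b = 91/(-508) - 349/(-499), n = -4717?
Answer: I*√2419371153437754/760476 ≈ 64.679*I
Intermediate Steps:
b = 882085/1520952 (b = ⅔ - (91/(-508) - 349/(-499))/6 = ⅔ - (91*(-1/508) - 349*(-1/499))/6 = ⅔ - (-91/508 + 349/499)/6 = ⅔ - ⅙*131883/253492 = ⅔ - 43961/506984 = 882085/1520952 ≈ 0.57996)
√(n + (b + (1216 - 1*683))) = √(-4717 + (882085/1520952 + (1216 - 1*683))) = √(-4717 + (882085/1520952 + (1216 - 683))) = √(-4717 + (882085/1520952 + 533)) = √(-4717 + 811549501/1520952) = √(-6362781083/1520952) = I*√2419371153437754/760476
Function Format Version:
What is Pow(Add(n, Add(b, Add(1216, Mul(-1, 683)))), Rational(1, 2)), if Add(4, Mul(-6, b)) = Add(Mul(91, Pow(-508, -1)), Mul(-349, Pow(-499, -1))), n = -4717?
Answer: Mul(Rational(1, 760476), I, Pow(2419371153437754, Rational(1, 2))) ≈ Mul(64.679, I)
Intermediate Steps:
b = Rational(882085, 1520952) (b = Add(Rational(2, 3), Mul(Rational(-1, 6), Add(Mul(91, Pow(-508, -1)), Mul(-349, Pow(-499, -1))))) = Add(Rational(2, 3), Mul(Rational(-1, 6), Add(Mul(91, Rational(-1, 508)), Mul(-349, Rational(-1, 499))))) = Add(Rational(2, 3), Mul(Rational(-1, 6), Add(Rational(-91, 508), Rational(349, 499)))) = Add(Rational(2, 3), Mul(Rational(-1, 6), Rational(131883, 253492))) = Add(Rational(2, 3), Rational(-43961, 506984)) = Rational(882085, 1520952) ≈ 0.57996)
Pow(Add(n, Add(b, Add(1216, Mul(-1, 683)))), Rational(1, 2)) = Pow(Add(-4717, Add(Rational(882085, 1520952), Add(1216, Mul(-1, 683)))), Rational(1, 2)) = Pow(Add(-4717, Add(Rational(882085, 1520952), Add(1216, -683))), Rational(1, 2)) = Pow(Add(-4717, Add(Rational(882085, 1520952), 533)), Rational(1, 2)) = Pow(Add(-4717, Rational(811549501, 1520952)), Rational(1, 2)) = Pow(Rational(-6362781083, 1520952), Rational(1, 2)) = Mul(Rational(1, 760476), I, Pow(2419371153437754, Rational(1, 2)))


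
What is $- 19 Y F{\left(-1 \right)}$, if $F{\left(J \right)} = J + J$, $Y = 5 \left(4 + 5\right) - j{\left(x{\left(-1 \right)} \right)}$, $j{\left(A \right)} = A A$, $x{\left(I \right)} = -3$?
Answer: $1368$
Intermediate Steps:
$j{\left(A \right)} = A^{2}$
$Y = 36$ ($Y = 5 \left(4 + 5\right) - \left(-3\right)^{2} = 5 \cdot 9 - 9 = 45 - 9 = 36$)
$F{\left(J \right)} = 2 J$
$- 19 Y F{\left(-1 \right)} = \left(-19\right) 36 \cdot 2 \left(-1\right) = \left(-684\right) \left(-2\right) = 1368$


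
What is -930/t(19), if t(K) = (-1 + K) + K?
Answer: -930/37 ≈ -25.135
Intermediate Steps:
t(K) = -1 + 2*K
-930/t(19) = -930/(-1 + 2*19) = -930/(-1 + 38) = -930/37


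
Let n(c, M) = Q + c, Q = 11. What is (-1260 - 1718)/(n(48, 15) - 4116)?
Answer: 2978/4057 ≈ 0.73404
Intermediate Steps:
n(c, M) = 11 + c
(-1260 - 1718)/(n(48, 15) - 4116) = (-1260 - 1718)/((11 + 48) - 4116) = -2978/(59 - 4116) = -2978/(-4057) = -2978*(-1/4057) = 2978/4057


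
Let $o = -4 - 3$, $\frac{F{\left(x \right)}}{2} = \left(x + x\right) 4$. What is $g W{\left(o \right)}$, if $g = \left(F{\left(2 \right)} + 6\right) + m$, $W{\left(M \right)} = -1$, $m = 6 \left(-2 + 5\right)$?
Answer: $-56$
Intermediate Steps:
$m = 18$ ($m = 6 \cdot 3 = 18$)
$F{\left(x \right)} = 16 x$ ($F{\left(x \right)} = 2 \left(x + x\right) 4 = 2 \cdot 2 x 4 = 2 \cdot 8 x = 16 x$)
$o = -7$ ($o = -4 - 3 = -7$)
$g = 56$ ($g = \left(16 \cdot 2 + 6\right) + 18 = \left(32 + 6\right) + 18 = 38 + 18 = 56$)
$g W{\left(o \right)} = 56 \left(-1\right) = -56$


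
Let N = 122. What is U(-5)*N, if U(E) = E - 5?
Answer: -1220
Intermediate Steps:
U(E) = -5 + E
U(-5)*N = (-5 - 5)*122 = -10*122 = -1220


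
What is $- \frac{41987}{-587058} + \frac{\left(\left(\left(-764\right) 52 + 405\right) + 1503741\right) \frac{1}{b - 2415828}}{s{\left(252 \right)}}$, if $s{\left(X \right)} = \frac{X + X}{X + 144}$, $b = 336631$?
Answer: $- \frac{4117245951269}{8544264626982} \approx -0.48187$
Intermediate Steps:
$s{\left(X \right)} = \frac{2 X}{144 + X}$
$- \frac{41987}{-587058} + \frac{\left(\left(\left(-764\right) 52 + 405\right) + 1503741\right) \frac{1}{b - 2415828}}{s{\left(252 \right)}} = - \frac{41987}{-587058} + \frac{\left(\left(\left(-764\right) 52 + 405\right) + 1503741\right) \frac{1}{336631 - 2415828}}{2 \cdot 252 \frac{1}{144 + 252}} = \left(-41987\right) \left(- \frac{1}{587058}\right) + \frac{\left(\left(-39728 + 405\right) + 1503741\right) \frac{1}{-2079197}}{2 \cdot 252 \cdot \frac{1}{396}} = \frac{41987}{587058} + \frac{\left(-39323 + 1503741\right) \left(- \frac{1}{2079197}\right)}{2 \cdot 252 \cdot \frac{1}{396}} = \frac{41987}{587058} + \frac{1464418 \left(- \frac{1}{2079197}\right)}{\frac{14}{11}} = \frac{41987}{587058} - \frac{8054299}{14554379} = - \frac{4117245951269}{8544264626982}$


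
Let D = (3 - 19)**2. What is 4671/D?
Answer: 4671/256 ≈ 18.246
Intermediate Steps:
D = 256 (D = (-16)**2 = 256)
4671/D = 4671/256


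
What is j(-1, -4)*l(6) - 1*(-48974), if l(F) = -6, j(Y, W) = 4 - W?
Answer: 48926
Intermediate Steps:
j(-1, -4)*l(6) - 1*(-48974) = (4 - 1*(-4))*(-6) - 1*(-48974) = (4 + 4)*(-6) + 48974 = 8*(-6) + 48974 = -48 + 48974 = 48926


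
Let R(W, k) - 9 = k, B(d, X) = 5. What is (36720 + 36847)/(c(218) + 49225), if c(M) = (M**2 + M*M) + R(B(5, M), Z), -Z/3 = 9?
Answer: 73567/144255 ≈ 0.50998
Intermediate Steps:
Z = -27 (Z = -3*9 = -27)
R(W, k) = 9 + k
c(M) = -18 + 2*M**2 (c(M) = (M**2 + M*M) + (9 - 27) = (M**2 + M**2) - 18 = 2*M**2 - 18 = -18 + 2*M**2)
(36720 + 36847)/(c(218) + 49225) = (36720 + 36847)/((-18 + 2*218**2) + 49225) = 73567/((-18 + 2*47524) + 49225) = 73567/((-18 + 95048) + 49225) = 73567/(95030 + 49225) = 73567/144255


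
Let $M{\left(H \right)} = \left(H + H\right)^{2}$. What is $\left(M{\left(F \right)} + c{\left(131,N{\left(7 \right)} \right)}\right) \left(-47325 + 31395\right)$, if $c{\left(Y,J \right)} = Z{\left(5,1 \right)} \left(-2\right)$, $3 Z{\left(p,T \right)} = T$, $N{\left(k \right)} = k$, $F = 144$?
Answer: $-1321287300$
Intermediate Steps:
$Z{\left(p,T \right)} = \frac{T}{3}$
$M{\left(H \right)} = 4 H^{2}$ ($M{\left(H \right)} = \left(2 H\right)^{2} = 4 H^{2}$)
$c{\left(Y,J \right)} = - \frac{2}{3}$ ($c{\left(Y,J \right)} = \frac{1}{3} \cdot 1 \left(-2\right) = \frac{1}{3} \left(-2\right) = - \frac{2}{3}$)
$\left(M{\left(F \right)} + c{\left(131,N{\left(7 \right)} \right)}\right) \left(-47325 + 31395\right) = \left(4 \cdot 144^{2} - \frac{2}{3}\right) \left(-47325 + 31395\right) = \left(4 \cdot 20736 - \frac{2}{3}\right) \left(-15930\right) = \left(82944 - \frac{2}{3}\right) \left(-15930\right) = \frac{248830}{3} \left(-15930\right) = -1321287300$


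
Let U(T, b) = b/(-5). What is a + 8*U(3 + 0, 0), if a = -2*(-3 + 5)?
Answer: -4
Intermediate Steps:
U(T, b) = -b/5 (U(T, b) = b*(-1/5) = -b/5)
a = -4 (a = -2*2 = -4)
a + 8*U(3 + 0, 0) = -4 + 8*(-1/5*0) = -4 + 8*0 = -4 + 0 = -4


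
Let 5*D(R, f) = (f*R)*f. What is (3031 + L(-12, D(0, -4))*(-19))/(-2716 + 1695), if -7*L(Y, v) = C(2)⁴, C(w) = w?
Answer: -21521/7147 ≈ -3.0112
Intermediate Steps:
D(R, f) = R*f²/5 (D(R, f) = ((f*R)*f)/5 = ((R*f)*f)/5 = (R*f²)/5 = R*f²/5)
L(Y, v) = -16/7 (L(Y, v) = -⅐*2⁴ = -⅐*16 = -16/7)
(3031 + L(-12, D(0, -4))*(-19))/(-2716 + 1695) = (3031 - 16/7*(-19))/(-2716 + 1695) = (3031 + 304/7)/(-1021) = (21521/7)*(-1/1021) = -21521/7147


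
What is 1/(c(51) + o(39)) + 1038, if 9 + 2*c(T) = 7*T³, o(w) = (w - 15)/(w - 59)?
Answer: 2409575837/2321364 ≈ 1038.0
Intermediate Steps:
o(w) = (-15 + w)/(-59 + w)
c(T) = -9/2 + 7*T³/2 (c(T) = -9/2 + (7*T³)/2 = -9/2 + 7*T³/2)
1/(c(51) + o(39)) + 1038 = 1/((-9/2 + (7/2)*51³) + (-15 + 39)/(-59 + 39)) + 1038 = 1/((-9/2 + (7/2)*132651) + 24/(-20)) + 1038 = 1/((-9/2 + 928557/2) - 1/20*24) + 1038 = 1/(464274 - 6/5) + 1038 = 1/(2321364/5) + 1038 = 5/2321364 + 1038 = 2409575837/2321364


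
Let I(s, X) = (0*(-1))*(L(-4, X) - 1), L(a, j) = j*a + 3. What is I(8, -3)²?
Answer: 0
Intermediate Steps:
L(a, j) = 3 + a*j (L(a, j) = a*j + 3 = 3 + a*j)
I(s, X) = 0 (I(s, X) = (0*(-1))*((3 - 4*X) - 1) = 0*(2 - 4*X) = 0)
I(8, -3)² = 0² = 0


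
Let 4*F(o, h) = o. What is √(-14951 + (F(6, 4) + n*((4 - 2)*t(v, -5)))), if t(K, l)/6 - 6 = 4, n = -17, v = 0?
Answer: I*√67958/2 ≈ 130.34*I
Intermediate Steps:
t(K, l) = 60 (t(K, l) = 36 + 6*4 = 36 + 24 = 60)
F(o, h) = o/4
√(-14951 + (F(6, 4) + n*((4 - 2)*t(v, -5)))) = √(-14951 + ((¼)*6 - 17*(4 - 2)*60)) = √(-14951 + (3/2 - 34*60)) = √(-14951 + (3/2 - 17*120)) = √(-14951 + (3/2 - 2040)) = √(-14951 - 4077/2) = √(-33979/2) = I*√67958/2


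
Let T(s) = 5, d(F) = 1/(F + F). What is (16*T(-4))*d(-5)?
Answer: -8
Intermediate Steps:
d(F) = 1/(2*F)
(16*T(-4))*d(-5) = (16*5)*((1/2)/(-5)) = 80*((1/2)*(-1/5)) = 80*(-1/10) = -8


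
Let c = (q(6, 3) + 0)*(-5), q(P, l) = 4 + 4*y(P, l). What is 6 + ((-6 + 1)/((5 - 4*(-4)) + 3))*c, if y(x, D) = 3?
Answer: 68/3 ≈ 22.667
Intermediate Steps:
q(P, l) = 16 (q(P, l) = 4 + 4*3 = 4 + 12 = 16)
c = -80 (c = (16 + 0)*(-5) = 16*(-5) = -80)
6 + ((-6 + 1)/((5 - 4*(-4)) + 3))*c = 6 + ((-6 + 1)/((5 - 4*(-4)) + 3))*(-80) = 6 - 5/((5 + 16) + 3)*(-80) = 6 - 5/(21 + 3)*(-80) = 6 - 5/24*(-80) = 6 + 50/3 = 68/3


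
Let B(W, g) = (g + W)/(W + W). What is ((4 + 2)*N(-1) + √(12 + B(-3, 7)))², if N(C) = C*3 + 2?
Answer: (18 - √102)²/9 ≈ 6.9353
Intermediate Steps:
N(C) = 2 + 3*C (N(C) = 3*C + 2 = 2 + 3*C)
B(W, g) = (W + g)/(2*W) (B(W, g) = (W + g)/((2*W)) = (W + g)*(1/(2*W)) = (W + g)/(2*W))
((4 + 2)*N(-1) + √(12 + B(-3, 7)))² = ((4 + 2)*(2 + 3*(-1)) + √(12 + (½)*(-3 + 7)/(-3)))² = (6*(2 - 3) + √(12 + (½)*(-⅓)*4))² = (6*(-1) + √(12 - ⅔))² = (-6 + √(34/3))² = (-6 + √102/3)²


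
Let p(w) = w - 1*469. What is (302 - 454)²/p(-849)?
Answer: -11552/659 ≈ -17.530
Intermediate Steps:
p(w) = -469 + w (p(w) = w - 469 = -469 + w)
(302 - 454)²/p(-849) = (302 - 454)²/(-469 - 849) = (-152)²/(-1318) = 23104*(-1/1318) = -11552/659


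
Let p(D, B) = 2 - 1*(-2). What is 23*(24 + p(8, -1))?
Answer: 644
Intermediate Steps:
p(D, B) = 4 (p(D, B) = 2 + 2 = 4)
23*(24 + p(8, -1)) = 23*(24 + 4) = 23*28 = 644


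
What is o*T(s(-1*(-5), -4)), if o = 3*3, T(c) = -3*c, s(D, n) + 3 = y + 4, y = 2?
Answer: -81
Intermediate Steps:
s(D, n) = 3 (s(D, n) = -3 + (2 + 4) = -3 + 6 = 3)
o = 9
o*T(s(-1*(-5), -4)) = 9*(-3*3) = 9*(-9) = -81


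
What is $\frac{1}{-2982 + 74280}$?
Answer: $\frac{1}{71298} \approx 1.4026 \cdot 10^{-5}$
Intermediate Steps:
$\frac{1}{-2982 + 74280} = \frac{1}{71298}$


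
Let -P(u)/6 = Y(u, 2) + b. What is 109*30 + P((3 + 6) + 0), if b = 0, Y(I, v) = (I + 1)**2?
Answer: 2670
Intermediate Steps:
Y(I, v) = (1 + I)**2
P(u) = -6*(1 + u)**2 (P(u) = -6*((1 + u)**2 + 0) = -6*(1 + u)**2)
109*30 + P((3 + 6) + 0) = 109*30 - 6*(1 + ((3 + 6) + 0))**2 = 3270 - 6*(1 + (9 + 0))**2 = 3270 - 6*(1 + 9)**2 = 3270 - 6*10**2 = 3270 - 6*100 = 3270 - 600 = 2670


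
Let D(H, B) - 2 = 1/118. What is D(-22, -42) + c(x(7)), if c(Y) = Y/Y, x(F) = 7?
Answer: 355/118 ≈ 3.0085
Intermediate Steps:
D(H, B) = 237/118 (D(H, B) = 2 + 1/118 = 237/118)
c(Y) = 1
D(-22, -42) + c(x(7)) = 237/118 + 1 = 355/118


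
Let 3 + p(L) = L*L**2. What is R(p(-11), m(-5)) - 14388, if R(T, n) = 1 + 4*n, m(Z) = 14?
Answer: -14331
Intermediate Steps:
p(L) = -3 + L**3 (p(L) = -3 + L*L**2 = -3 + L**3)
R(p(-11), m(-5)) - 14388 = (1 + 4*14) - 14388 = (1 + 56) - 14388 = 57 - 14388 = -14331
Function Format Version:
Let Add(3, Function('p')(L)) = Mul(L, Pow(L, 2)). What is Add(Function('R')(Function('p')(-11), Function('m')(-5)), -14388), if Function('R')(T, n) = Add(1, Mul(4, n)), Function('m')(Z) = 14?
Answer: -14331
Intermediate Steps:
Function('p')(L) = Add(-3, Pow(L, 3)) (Function('p')(L) = Add(-3, Mul(L, Pow(L, 2))) = Add(-3, Pow(L, 3)))
Add(Function('R')(Function('p')(-11), Function('m')(-5)), -14388) = Add(Add(1, Mul(4, 14)), -14388) = Add(Add(1, 56), -14388) = Add(57, -14388) = -14331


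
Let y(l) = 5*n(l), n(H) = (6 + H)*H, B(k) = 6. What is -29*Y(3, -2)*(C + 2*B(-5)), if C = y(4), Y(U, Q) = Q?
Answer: 12296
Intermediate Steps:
n(H) = H*(6 + H)
y(l) = 5*l*(6 + l) (y(l) = 5*(l*(6 + l)) = 5*l*(6 + l))
C = 200 (C = 5*4*(6 + 4) = 5*4*10 = 200)
-29*Y(3, -2)*(C + 2*B(-5)) = -(-58)*(200 + 2*6) = -(-58)*(200 + 12) = -(-58)*212 = -29*(-424) = 12296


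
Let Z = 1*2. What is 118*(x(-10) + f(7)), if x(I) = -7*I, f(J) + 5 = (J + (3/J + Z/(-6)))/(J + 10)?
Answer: 2755772/357 ≈ 7719.3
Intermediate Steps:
Z = 2
f(J) = -5 + (-1/3 + J + 3/J)/(10 + J) (f(J) = -5 + (J + (3/J + 2/(-6)))/(J + 10) = -5 + (J + (3/J + 2*(-1/6)))/(10 + J) = -5 + (J + (3/J - 1/3))/(10 + J) = -5 + (J + (-1/3 + 3/J))/(10 + J) = -5 + (-1/3 + J + 3/J)/(10 + J))
118*(x(-10) + f(7)) = 118*(-7*(-10) + (1/3)*(9 - 151*7 - 12*7**2)/(7*(10 + 7))) = 118*(70 + (1/3)*(1/7)*(9 - 1057 - 12*49)/17) = 118*(70 + (1/3)*(1/7)*(1/17)*(9 - 1057 - 588)) = 118*(70 + (1/3)*(1/7)*(1/17)*(-1636)) = 118*(70 - 1636/357) = 118*(23354/357) = 2755772/357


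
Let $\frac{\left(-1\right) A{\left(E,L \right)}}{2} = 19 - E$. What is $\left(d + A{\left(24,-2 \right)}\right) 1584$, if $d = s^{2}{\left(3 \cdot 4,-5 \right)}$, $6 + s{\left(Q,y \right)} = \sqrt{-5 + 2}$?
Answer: $68112 - 19008 i \sqrt{3} \approx 68112.0 - 32923.0 i$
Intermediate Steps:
$s{\left(Q,y \right)} = -6 + i \sqrt{3}$ ($s{\left(Q,y \right)} = -6 + \sqrt{-5 + 2} = -6 + \sqrt{-3} = -6 + i \sqrt{3}$)
$A{\left(E,L \right)} = -38 + 2 E$ ($A{\left(E,L \right)} = - 2 \left(19 - E\right) = -38 + 2 E$)
$d = \left(-6 + i \sqrt{3}\right)^{2} \approx 33.0 - 20.785 i$
$\left(d + A{\left(24,-2 \right)}\right) 1584 = \left(\left(6 - i \sqrt{3}\right)^{2} + \left(-38 + 2 \cdot 24\right)\right) 1584 = \left(\left(6 - i \sqrt{3}\right)^{2} + \left(-38 + 48\right)\right) 1584 = \left(\left(6 - i \sqrt{3}\right)^{2} + 10\right) 1584 = \left(10 + \left(6 - i \sqrt{3}\right)^{2}\right) 1584 = 15840 + 1584 \left(6 - i \sqrt{3}\right)^{2}$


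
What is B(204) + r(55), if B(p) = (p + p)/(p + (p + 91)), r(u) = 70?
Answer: 35338/499 ≈ 70.818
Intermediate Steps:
B(p) = 2*p/(91 + 2*p) (B(p) = (2*p)/(p + (91 + p)) = (2*p)/(91 + 2*p) = 2*p/(91 + 2*p))
B(204) + r(55) = 2*204/(91 + 2*204) + 70 = 2*204/(91 + 408) + 70 = 2*204/499 + 70 = 2*204*(1/499) + 70 = 408/499 + 70 = 35338/499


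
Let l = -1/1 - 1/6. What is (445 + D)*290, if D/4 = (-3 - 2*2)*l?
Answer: 415570/3 ≈ 1.3852e+5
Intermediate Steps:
l = -7/6 (l = -1*1 - 1*⅙ = -1 - ⅙ = -7/6 ≈ -1.1667)
D = 98/3 (D = 4*((-3 - 2*2)*(-7/6)) = 4*((-3 - 4)*(-7/6)) = 4*(-7*(-7/6)) = 4*(49/6) = 98/3 ≈ 32.667)
(445 + D)*290 = (445 + 98/3)*290 = (1433/3)*290 = 415570/3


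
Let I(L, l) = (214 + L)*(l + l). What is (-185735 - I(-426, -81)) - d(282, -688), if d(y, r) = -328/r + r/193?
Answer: -3652819987/16598 ≈ -2.2008e+5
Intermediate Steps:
d(y, r) = -328/r + r/193 (d(y, r) = -328/r + r*(1/193) = -328/r + r/193)
I(L, l) = 2*l*(214 + L) (I(L, l) = (214 + L)*(2*l) = 2*l*(214 + L))
(-185735 - I(-426, -81)) - d(282, -688) = (-185735 - 2*(-81)*(214 - 426)) - (-328/(-688) + (1/193)*(-688)) = (-185735 - 2*(-81)*(-212)) - (-328*(-1/688) - 688/193) = (-185735 - 1*34344) - (41/86 - 688/193) = (-185735 - 34344) - 1*(-51255/16598) = -220079 + 51255/16598 = -3652819987/16598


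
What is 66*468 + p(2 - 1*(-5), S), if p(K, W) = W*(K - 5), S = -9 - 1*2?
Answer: 30866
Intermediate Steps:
S = -11 (S = -9 - 2 = -11)
p(K, W) = W*(-5 + K)
66*468 + p(2 - 1*(-5), S) = 66*468 - 11*(-5 + (2 - 1*(-5))) = 30888 - 11*(-5 + (2 + 5)) = 30888 - 11*(-5 + 7) = 30888 - 11*2 = 30888 - 22 = 30866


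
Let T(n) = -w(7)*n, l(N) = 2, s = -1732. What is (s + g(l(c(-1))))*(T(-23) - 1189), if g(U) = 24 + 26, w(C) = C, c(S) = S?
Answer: 1729096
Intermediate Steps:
T(n) = -7*n
g(U) = 50
(s + g(l(c(-1))))*(T(-23) - 1189) = (-1732 + 50)*(-7*(-23) - 1189) = -1682*(161 - 1189) = -1682*(-1028) = 1729096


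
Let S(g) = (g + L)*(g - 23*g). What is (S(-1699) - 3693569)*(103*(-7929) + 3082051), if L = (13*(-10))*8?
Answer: -240291488590604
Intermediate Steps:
L = -1040 (L = -130*8 = -1040)
S(g) = -22*g*(-1040 + g) (S(g) = (g - 1040)*(g - 23*g) = (-1040 + g)*(-22*g) = -22*g*(-1040 + g))
(S(-1699) - 3693569)*(103*(-7929) + 3082051) = (22*(-1699)*(1040 - 1*(-1699)) - 3693569)*(103*(-7929) + 3082051) = (22*(-1699)*(1040 + 1699) - 3693569)*(-816687 + 3082051) = (22*(-1699)*2739 - 3693569)*2265364 = (-102378342 - 3693569)*2265364 = -106071911*2265364 = -240291488590604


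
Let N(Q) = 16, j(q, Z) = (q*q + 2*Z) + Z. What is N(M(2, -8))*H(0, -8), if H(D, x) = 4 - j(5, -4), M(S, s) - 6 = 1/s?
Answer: -144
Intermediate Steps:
M(S, s) = 6 + 1/s
j(q, Z) = q**2 + 3*Z (j(q, Z) = (q**2 + 2*Z) + Z = q**2 + 3*Z)
H(D, x) = -9 (H(D, x) = 4 - (5**2 + 3*(-4)) = 4 - (25 - 12) = 4 - 1*13 = 4 - 13 = -9)
N(M(2, -8))*H(0, -8) = 16*(-9) = -144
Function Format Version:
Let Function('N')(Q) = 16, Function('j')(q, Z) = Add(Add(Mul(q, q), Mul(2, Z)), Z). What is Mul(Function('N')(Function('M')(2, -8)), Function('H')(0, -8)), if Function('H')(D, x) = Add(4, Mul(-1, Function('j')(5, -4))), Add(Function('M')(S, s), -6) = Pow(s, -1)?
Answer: -144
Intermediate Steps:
Function('M')(S, s) = Add(6, Pow(s, -1))
Function('j')(q, Z) = Add(Pow(q, 2), Mul(3, Z)) (Function('j')(q, Z) = Add(Add(Pow(q, 2), Mul(2, Z)), Z) = Add(Pow(q, 2), Mul(3, Z)))
Function('H')(D, x) = -9 (Function('H')(D, x) = Add(4, Mul(-1, Add(Pow(5, 2), Mul(3, -4)))) = Add(4, Mul(-1, Add(25, -12))) = Add(4, Mul(-1, 13)) = Add(4, -13) = -9)
Mul(Function('N')(Function('M')(2, -8)), Function('H')(0, -8)) = Mul(16, -9) = -144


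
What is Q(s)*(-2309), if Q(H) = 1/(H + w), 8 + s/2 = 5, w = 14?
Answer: -2309/8 ≈ -288.63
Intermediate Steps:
s = -6 (s = -16 + 2*5 = -16 + 10 = -6)
Q(H) = 1/(14 + H) (Q(H) = 1/(H + 14) = 1/(14 + H))
Q(s)*(-2309) = -2309/(14 - 6) = -2309/8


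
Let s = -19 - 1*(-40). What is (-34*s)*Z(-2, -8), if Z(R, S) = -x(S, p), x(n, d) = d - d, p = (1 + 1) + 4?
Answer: 0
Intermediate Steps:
p = 6 (p = 2 + 4 = 6)
x(n, d) = 0
Z(R, S) = 0 (Z(R, S) = -1*0 = 0)
s = 21 (s = -19 + 40 = 21)
(-34*s)*Z(-2, -8) = -34*21*0 = -714*0 = 0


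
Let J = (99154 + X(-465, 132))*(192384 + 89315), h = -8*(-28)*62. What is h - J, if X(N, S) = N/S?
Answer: -111722305637/4 ≈ -2.7931e+10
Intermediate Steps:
h = 13888 (h = 224*62 = 13888)
J = 111722361189/4 (J = (99154 - 465/132)*(192384 + 89315) = (99154 - 465*1/132)*281699 = (99154 - 155/44)*281699 = (4362621/44)*281699 = 111722361189/4 ≈ 2.7931e+10)
h - J = 13888 - 1*111722361189/4 = 13888 - 111722361189/4 = -111722305637/4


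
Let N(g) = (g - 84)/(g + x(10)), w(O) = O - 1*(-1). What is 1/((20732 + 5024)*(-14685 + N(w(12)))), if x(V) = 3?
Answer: -4/1513364609 ≈ -2.6431e-9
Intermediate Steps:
w(O) = 1 + O (w(O) = O + 1 = 1 + O)
N(g) = (-84 + g)/(3 + g) (N(g) = (g - 84)/(g + 3) = (-84 + g)/(3 + g))
1/((20732 + 5024)*(-14685 + N(w(12)))) = 1/((20732 + 5024)*(-14685 + (-84 + (1 + 12))/(3 + (1 + 12)))) = 1/(25756*(-14685 + (-84 + 13)/(3 + 13))) = 1/(25756*(-14685 - 71/16)) = 1/(25756*(-235031/16)) = 1/(-1513364609/4) = -4/1513364609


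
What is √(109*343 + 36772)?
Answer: √74159 ≈ 272.32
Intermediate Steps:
√(109*343 + 36772) = √(37387 + 36772) = √74159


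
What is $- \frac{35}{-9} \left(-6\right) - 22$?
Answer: $- \frac{136}{3} \approx -45.333$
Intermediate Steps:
$- \frac{35}{-9} \left(-6\right) - 22 = \left(-35\right) \left(- \frac{1}{9}\right) \left(-6\right) - 22 = \frac{35}{9} \left(-6\right) - 22 = - \frac{70}{3} - 22 = - \frac{136}{3}$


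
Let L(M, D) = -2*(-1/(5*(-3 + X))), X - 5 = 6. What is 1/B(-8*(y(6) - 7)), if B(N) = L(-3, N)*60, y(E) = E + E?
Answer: 1/3 ≈ 0.33333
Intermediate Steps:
X = 11 (X = 5 + 6 = 11)
L(M, D) = 1/20 (L(M, D) = -2*(-1/(5*(-3 + 11))) = -2/(8*(-5)) = -2/(-40) = -2*(-1/40) = 1/20)
y(E) = 2*E
B(N) = 3 (B(N) = (1/20)*60 = 3)
1/B(-8*(y(6) - 7)) = 1/3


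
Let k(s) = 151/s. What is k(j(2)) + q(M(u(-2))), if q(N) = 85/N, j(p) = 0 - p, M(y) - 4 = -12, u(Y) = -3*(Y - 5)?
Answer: -689/8 ≈ -86.125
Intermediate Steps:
u(Y) = 15 - 3*Y (u(Y) = -3*(-5 + Y) = 15 - 3*Y)
M(y) = -8 (M(y) = 4 - 12 = -8)
j(p) = -p
k(j(2)) + q(M(u(-2))) = 151/((-1*2)) + 85/(-8) = 151/(-2) + 85*(-⅛) = 151*(-½) - 85/8 = -151/2 - 85/8 = -689/8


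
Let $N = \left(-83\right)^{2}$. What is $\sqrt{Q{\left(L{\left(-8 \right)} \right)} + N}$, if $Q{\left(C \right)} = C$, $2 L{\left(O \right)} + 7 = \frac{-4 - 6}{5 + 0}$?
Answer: $\frac{7 \sqrt{562}}{2} \approx 82.973$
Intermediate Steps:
$L{\left(O \right)} = - \frac{9}{2}$ ($L{\left(O \right)} = - \frac{7}{2} + \frac{\left(-4 - 6\right) \frac{1}{5 + 0}}{2} = - \frac{7}{2} + \frac{\left(-10\right) \frac{1}{5}}{2} = - \frac{7}{2} + \frac{1}{2} \left(-2\right) = - \frac{7}{2} - 1 = - \frac{9}{2}$)
$N = 6889$
$\sqrt{Q{\left(L{\left(-8 \right)} \right)} + N} = \sqrt{- \frac{9}{2} + 6889} = \sqrt{\frac{13769}{2}} = \frac{7 \sqrt{562}}{2}$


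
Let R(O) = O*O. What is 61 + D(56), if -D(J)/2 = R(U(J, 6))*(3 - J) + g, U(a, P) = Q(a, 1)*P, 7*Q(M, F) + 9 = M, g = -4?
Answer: 8432925/49 ≈ 1.7210e+5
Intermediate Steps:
Q(M, F) = -9/7 + M/7
U(a, P) = P*(-9/7 + a/7) (U(a, P) = (-9/7 + a/7)*P = P*(-9/7 + a/7))
R(O) = O**2
D(J) = 8 - 2*(-54/7 + 6*J/7)**2*(3 - J) (D(J) = -2*(((1/7)*6*(-9 + J))**2*(3 - J) - 4) = -2*((-54/7 + 6*J/7)**2*(3 - J) - 4) = -2*(-4 + (-54/7 + 6*J/7)**2*(3 - J)) = 8 - 2*(-54/7 + 6*J/7)**2*(3 - J))
61 + D(56) = 61 + (-17104/49 - 216/7*56**2 + (72/49)*56**3 + (9720/49)*56) = 61 + (-17104/49 - 216/7*3136 + (72/49)*175616 + 77760/7) = 61 + (-17104/49 - 96768 + 258048 + 77760/7) = 61 + 8429936/49 = 8432925/49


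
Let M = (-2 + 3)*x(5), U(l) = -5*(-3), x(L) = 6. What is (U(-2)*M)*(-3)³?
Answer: -2430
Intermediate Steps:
U(l) = 15
M = 6 (M = (-2 + 3)*6 = 1*6 = 6)
(U(-2)*M)*(-3)³ = (15*6)*(-3)³ = 90*(-27) = -2430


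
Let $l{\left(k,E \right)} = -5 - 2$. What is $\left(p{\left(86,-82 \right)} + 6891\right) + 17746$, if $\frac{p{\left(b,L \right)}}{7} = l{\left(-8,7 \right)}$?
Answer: $24588$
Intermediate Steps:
$l{\left(k,E \right)} = -7$
$p{\left(b,L \right)} = -49$ ($p{\left(b,L \right)} = 7 \left(-7\right) = -49$)
$\left(p{\left(86,-82 \right)} + 6891\right) + 17746 = \left(-49 + 6891\right) + 17746 = 6842 + 17746 = 24588$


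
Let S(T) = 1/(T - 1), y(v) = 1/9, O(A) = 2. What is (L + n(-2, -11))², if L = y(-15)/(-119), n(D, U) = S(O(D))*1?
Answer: 1144900/1147041 ≈ 0.99813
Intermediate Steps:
y(v) = ⅑
S(T) = 1/(-1 + T)
n(D, U) = 1 (n(D, U) = 1/(-1 + 2) = 1/1 = 1*1 = 1)
L = -1/1071 (L = (⅑)/(-119) = (⅑)*(-1/119) = -1/1071 ≈ -0.00093371)
(L + n(-2, -11))² = (-1/1071 + 1)² = (1070/1071)² = 1144900/1147041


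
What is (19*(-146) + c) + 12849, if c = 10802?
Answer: 20877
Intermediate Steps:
(19*(-146) + c) + 12849 = (19*(-146) + 10802) + 12849 = (-2774 + 10802) + 12849 = 8028 + 12849 = 20877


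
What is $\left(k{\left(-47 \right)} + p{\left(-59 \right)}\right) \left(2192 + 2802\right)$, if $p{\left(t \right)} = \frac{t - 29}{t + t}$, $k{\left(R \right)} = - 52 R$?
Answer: $\frac{720334560}{59} \approx 1.2209 \cdot 10^{7}$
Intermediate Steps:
$p{\left(t \right)} = \frac{-29 + t}{2 t}$
$\left(k{\left(-47 \right)} + p{\left(-59 \right)}\right) \left(2192 + 2802\right) = \left(\left(-52\right) \left(-47\right) + \frac{-29 - 59}{2 \left(-59\right)}\right) \left(2192 + 2802\right) = \left(2444 + \frac{1}{2} \left(- \frac{1}{59}\right) \left(-88\right)\right) 4994 = \left(2444 + \frac{44}{59}\right) 4994 = \frac{144240}{59} \cdot 4994 = \frac{720334560}{59}$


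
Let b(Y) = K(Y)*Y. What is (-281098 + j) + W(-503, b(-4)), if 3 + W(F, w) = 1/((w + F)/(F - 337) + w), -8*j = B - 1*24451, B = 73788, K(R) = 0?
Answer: -1155960215/4024 ≈ -2.8727e+5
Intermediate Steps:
b(Y) = 0 (b(Y) = 0*Y = 0)
j = -49337/8 (j = -(73788 - 1*24451)/8 = -(73788 - 24451)/8 = -⅛*49337 = -49337/8 ≈ -6167.1)
W(F, w) = -3 + 1/(w + (F + w)/(-337 + F)) (W(F, w) = -3 + 1/((w + F)/(F - 337) + w) = -3 + 1/((F + w)/(-337 + F) + w) = -3 + 1/(w + (F + w)/(-337 + F)))
(-281098 + j) + W(-503, b(-4)) = (-281098 - 49337/8) + (-337 - 2*(-503) + 1008*0 - 3*(-503)*0)/(-503 - 336*0 - 503*0) = -2298121/8 + (-337 + 1006 + 0 + 0)/(-503 + 0 + 0) = -2298121/8 + 669/(-503) = -2298121/8 - 1/503*669 = -2298121/8 - 669/503 = -1155960215/4024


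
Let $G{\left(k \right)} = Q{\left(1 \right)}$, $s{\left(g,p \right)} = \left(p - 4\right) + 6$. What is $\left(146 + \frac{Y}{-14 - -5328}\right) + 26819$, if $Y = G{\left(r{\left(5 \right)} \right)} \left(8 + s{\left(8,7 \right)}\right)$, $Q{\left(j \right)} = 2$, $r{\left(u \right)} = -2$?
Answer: $\frac{71646022}{2657} \approx 26965.0$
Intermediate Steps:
$s{\left(g,p \right)} = 2 + p$ ($s{\left(g,p \right)} = \left(-4 + p\right) + 6 = 2 + p$)
$G{\left(k \right)} = 2$
$Y = 34$ ($Y = 2 \left(8 + \left(2 + 7\right)\right) = 2 \left(8 + 9\right) = 2 \cdot 17 = 34$)
$\left(146 + \frac{Y}{-14 - -5328}\right) + 26819 = \left(146 + \frac{34}{-14 - -5328}\right) + 26819 = \left(146 + \frac{34}{-14 + 5328}\right) + 26819 = \left(146 + \frac{34}{5314}\right) + 26819 = \left(146 + 34 \cdot \frac{1}{5314}\right) + 26819 = \left(146 + \frac{17}{2657}\right) + 26819 = \frac{387939}{2657} + 26819 = \frac{71646022}{2657}$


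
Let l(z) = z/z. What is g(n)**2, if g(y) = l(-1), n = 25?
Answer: 1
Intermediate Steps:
l(z) = 1
g(y) = 1
g(n)**2 = 1**2 = 1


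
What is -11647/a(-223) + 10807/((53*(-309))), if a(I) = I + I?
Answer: 185922997/7304142 ≈ 25.454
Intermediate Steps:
a(I) = 2*I
-11647/a(-223) + 10807/((53*(-309))) = -11647/(2*(-223)) + 10807/((53*(-309))) = -11647/(-446) + 10807/(-16377) = -11647*(-1/446) + 10807*(-1/16377) = 11647/446 - 10807/16377 = 185922997/7304142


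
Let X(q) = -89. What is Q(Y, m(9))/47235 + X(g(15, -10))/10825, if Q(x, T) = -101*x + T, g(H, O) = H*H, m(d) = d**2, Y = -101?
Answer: 21419747/102263775 ≈ 0.20946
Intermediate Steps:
g(H, O) = H**2
Q(x, T) = T - 101*x
Q(Y, m(9))/47235 + X(g(15, -10))/10825 = (9**2 - 101*(-101))/47235 - 89/10825 = (81 + 10201)*(1/47235) - 89*1/10825 = 10282*(1/47235) - 89/10825 = 10282/47235 - 89/10825 = 21419747/102263775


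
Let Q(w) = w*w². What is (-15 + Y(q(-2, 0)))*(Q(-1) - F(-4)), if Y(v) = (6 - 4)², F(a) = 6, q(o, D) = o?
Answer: 77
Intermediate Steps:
Y(v) = 4 (Y(v) = 2² = 4)
Q(w) = w³
(-15 + Y(q(-2, 0)))*(Q(-1) - F(-4)) = (-15 + 4)*((-1)³ - 1*6) = -11*(-1 - 6) = -11*(-7) = 77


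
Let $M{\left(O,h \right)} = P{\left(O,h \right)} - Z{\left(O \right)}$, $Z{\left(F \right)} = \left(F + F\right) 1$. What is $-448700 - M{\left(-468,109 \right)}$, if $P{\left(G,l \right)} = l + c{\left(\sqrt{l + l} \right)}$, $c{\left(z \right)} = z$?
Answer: $-449745 - \sqrt{218} \approx -4.4976 \cdot 10^{5}$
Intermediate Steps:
$Z{\left(F \right)} = 2 F$ ($Z{\left(F \right)} = 2 F 1 = 2 F$)
$P{\left(G,l \right)} = l + \sqrt{2} \sqrt{l}$ ($P{\left(G,l \right)} = l + \sqrt{l + l} = l + \sqrt{2 l} = l + \sqrt{2} \sqrt{l}$)
$M{\left(O,h \right)} = h - 2 O + \sqrt{2} \sqrt{h}$ ($M{\left(O,h \right)} = \left(h + \sqrt{2} \sqrt{h}\right) - 2 O = h - 2 O + \sqrt{2} \sqrt{h}$)
$-448700 - M{\left(-468,109 \right)} = -448700 - \left(109 - -936 + \sqrt{2} \sqrt{109}\right) = -448700 - \left(109 + 936 + \sqrt{218}\right) = -448700 - \left(1045 + \sqrt{218}\right) = -449745 - \sqrt{218}$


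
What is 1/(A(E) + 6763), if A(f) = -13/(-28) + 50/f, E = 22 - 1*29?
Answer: 28/189177 ≈ 0.00014801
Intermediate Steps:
E = -7 (E = 22 - 29 = -7)
A(f) = 13/28 + 50/f (A(f) = -13*(-1/28) + 50/f = 13/28 + 50/f)
1/(A(E) + 6763) = 1/((13/28 + 50/(-7)) + 6763) = 1/((13/28 + 50*(-⅐)) + 6763) = 1/((13/28 - 50/7) + 6763) = 1/(-187/28 + 6763) = 1/(189177/28) = 28/189177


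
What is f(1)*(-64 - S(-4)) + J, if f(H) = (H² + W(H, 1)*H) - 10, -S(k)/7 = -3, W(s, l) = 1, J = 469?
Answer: 1149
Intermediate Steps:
S(k) = 21 (S(k) = -7*(-3) = 21)
f(H) = -10 + H + H² (f(H) = (H² + 1*H) - 10 = (H² + H) - 10 = (H + H²) - 10 = -10 + H + H²)
f(1)*(-64 - S(-4)) + J = (-10 + 1 + 1²)*(-64 - 1*21) + 469 = (-10 + 1 + 1)*(-64 - 21) + 469 = -8*(-85) + 469 = 680 + 469 = 1149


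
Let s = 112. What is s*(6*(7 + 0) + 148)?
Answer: 21280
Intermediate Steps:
s*(6*(7 + 0) + 148) = 112*(6*(7 + 0) + 148) = 112*(6*7 + 148) = 112*(42 + 148) = 112*190 = 21280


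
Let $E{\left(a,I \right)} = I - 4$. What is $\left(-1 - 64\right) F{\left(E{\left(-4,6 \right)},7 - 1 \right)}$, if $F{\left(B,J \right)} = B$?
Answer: $-130$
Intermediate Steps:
$E{\left(a,I \right)} = -4 + I$ ($E{\left(a,I \right)} = I - 4 = -4 + I$)
$\left(-1 - 64\right) F{\left(E{\left(-4,6 \right)},7 - 1 \right)} = \left(-1 - 64\right) \left(-4 + 6\right) = \left(-65\right) 2 = -130$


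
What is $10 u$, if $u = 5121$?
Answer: $51210$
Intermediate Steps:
$10 u = 10 \cdot 5121 = 51210$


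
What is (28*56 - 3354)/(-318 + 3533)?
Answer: -1786/3215 ≈ -0.55552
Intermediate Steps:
(28*56 - 3354)/(-318 + 3533) = (1568 - 3354)/3215 = -1786*1/3215 = -1786/3215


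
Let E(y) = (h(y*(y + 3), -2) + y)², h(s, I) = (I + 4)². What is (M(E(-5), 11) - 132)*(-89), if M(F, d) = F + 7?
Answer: 11036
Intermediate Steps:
h(s, I) = (4 + I)²
E(y) = (4 + y)² (E(y) = ((4 - 2)² + y)² = (2² + y)² = (4 + y)²)
M(F, d) = 7 + F
(M(E(-5), 11) - 132)*(-89) = ((7 + (4 - 5)²) - 132)*(-89) = ((7 + (-1)²) - 132)*(-89) = ((7 + 1) - 132)*(-89) = (8 - 132)*(-89) = -124*(-89) = 11036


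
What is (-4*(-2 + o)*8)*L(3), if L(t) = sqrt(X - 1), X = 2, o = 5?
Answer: -96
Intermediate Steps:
L(t) = 1 (L(t) = sqrt(2 - 1) = sqrt(1) = 1)
(-4*(-2 + o)*8)*L(3) = (-4*(-2 + 5)*8)*1 = (-4*3*8)*1 = -12*8*1 = -96*1 = -96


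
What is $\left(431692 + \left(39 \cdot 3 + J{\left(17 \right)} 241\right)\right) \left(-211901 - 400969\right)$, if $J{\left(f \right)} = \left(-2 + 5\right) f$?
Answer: $-272175567000$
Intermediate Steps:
$J{\left(f \right)} = 3 f$
$\left(431692 + \left(39 \cdot 3 + J{\left(17 \right)} 241\right)\right) \left(-211901 - 400969\right) = \left(431692 + \left(39 \cdot 3 + 3 \cdot 17 \cdot 241\right)\right) \left(-211901 - 400969\right) = \left(431692 + \left(117 + 51 \cdot 241\right)\right) \left(-612870\right) = \left(431692 + \left(117 + 12291\right)\right) \left(-612870\right) = \left(431692 + 12408\right) \left(-612870\right) = 444100 \left(-612870\right) = -272175567000$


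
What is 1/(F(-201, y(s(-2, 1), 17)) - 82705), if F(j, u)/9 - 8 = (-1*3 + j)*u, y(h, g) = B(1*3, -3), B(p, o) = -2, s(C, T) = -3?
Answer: -1/78961 ≈ -1.2664e-5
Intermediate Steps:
y(h, g) = -2
F(j, u) = 72 + 9*u*(-3 + j) (F(j, u) = 72 + 9*((-1*3 + j)*u) = 72 + 9*((-3 + j)*u) = 72 + 9*(u*(-3 + j)) = 72 + 9*u*(-3 + j))
1/(F(-201, y(s(-2, 1), 17)) - 82705) = 1/((72 - 27*(-2) + 9*(-201)*(-2)) - 82705) = 1/((72 + 54 + 3618) - 82705) = 1/(3744 - 82705) = 1/(-78961) = -1/78961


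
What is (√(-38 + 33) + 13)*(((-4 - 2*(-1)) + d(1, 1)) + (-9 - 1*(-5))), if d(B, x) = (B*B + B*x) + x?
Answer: -39 - 3*I*√5 ≈ -39.0 - 6.7082*I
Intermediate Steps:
d(B, x) = x + B² + B*x (d(B, x) = (B² + B*x) + x = x + B² + B*x)
(√(-38 + 33) + 13)*(((-4 - 2*(-1)) + d(1, 1)) + (-9 - 1*(-5))) = (√(-38 + 33) + 13)*(((-4 - 2*(-1)) + (1 + 1² + 1*1)) + (-9 - 1*(-5))) = (√(-5) + 13)*(((-4 + 2) + (1 + 1 + 1)) + (-9 + 5)) = (I*√5 + 13)*((-2 + 3) - 4) = (13 + I*√5)*(1 - 4) = (13 + I*√5)*(-3) = -39 - 3*I*√5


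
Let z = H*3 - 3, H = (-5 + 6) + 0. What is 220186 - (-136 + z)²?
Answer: 201690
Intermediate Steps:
H = 1 (H = 1 + 0 = 1)
z = 0 (z = 1*3 - 3 = 3 - 3 = 0)
220186 - (-136 + z)² = 220186 - (-136 + 0)² = 220186 - 1*(-136)² = 220186 - 1*18496 = 220186 - 18496 = 201690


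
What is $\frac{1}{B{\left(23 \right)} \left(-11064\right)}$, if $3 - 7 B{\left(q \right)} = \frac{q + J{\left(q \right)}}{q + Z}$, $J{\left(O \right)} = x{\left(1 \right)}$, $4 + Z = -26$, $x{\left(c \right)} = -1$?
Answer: $- \frac{49}{475752} \approx -0.00010299$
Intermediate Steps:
$Z = -30$ ($Z = -4 - 26 = -30$)
$J{\left(O \right)} = -1$
$B{\left(q \right)} = \frac{3}{7} - \frac{-1 + q}{7 \left(-30 + q\right)}$ ($B{\left(q \right)} = \frac{3}{7} - \frac{\left(q - 1\right) \frac{1}{q - 30}}{7} = \frac{3}{7} - \frac{\left(-1 + q\right) \frac{1}{-30 + q}}{7} = \frac{3}{7} - \frac{\frac{1}{-30 + q} \left(-1 + q\right)}{7} = \frac{3}{7} - \frac{-1 + q}{7 \left(-30 + q\right)}$)
$\frac{1}{B{\left(23 \right)} \left(-11064\right)} = \frac{1}{\frac{-89 + 2 \cdot 23}{7 \left(-30 + 23\right)} \left(-11064\right)} = \frac{1}{\frac{-89 + 46}{7 \left(-7\right)} \left(-11064\right)} = \frac{1}{\frac{1}{7} \left(- \frac{1}{7}\right) \left(-43\right) \left(-11064\right)} = \frac{1}{\frac{43}{49} \left(-11064\right)} = \frac{1}{- \frac{475752}{49}} = - \frac{49}{475752}$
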